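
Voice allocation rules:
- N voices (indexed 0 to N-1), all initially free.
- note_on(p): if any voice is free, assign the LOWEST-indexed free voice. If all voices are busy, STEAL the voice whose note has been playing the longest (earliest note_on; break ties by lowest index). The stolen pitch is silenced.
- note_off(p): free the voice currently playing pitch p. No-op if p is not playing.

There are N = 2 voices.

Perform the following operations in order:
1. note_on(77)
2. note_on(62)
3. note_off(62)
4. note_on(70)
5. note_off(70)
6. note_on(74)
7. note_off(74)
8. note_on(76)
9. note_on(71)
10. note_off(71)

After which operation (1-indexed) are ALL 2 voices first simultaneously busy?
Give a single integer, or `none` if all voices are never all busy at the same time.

Op 1: note_on(77): voice 0 is free -> assigned | voices=[77 -]
Op 2: note_on(62): voice 1 is free -> assigned | voices=[77 62]
Op 3: note_off(62): free voice 1 | voices=[77 -]
Op 4: note_on(70): voice 1 is free -> assigned | voices=[77 70]
Op 5: note_off(70): free voice 1 | voices=[77 -]
Op 6: note_on(74): voice 1 is free -> assigned | voices=[77 74]
Op 7: note_off(74): free voice 1 | voices=[77 -]
Op 8: note_on(76): voice 1 is free -> assigned | voices=[77 76]
Op 9: note_on(71): all voices busy, STEAL voice 0 (pitch 77, oldest) -> assign | voices=[71 76]
Op 10: note_off(71): free voice 0 | voices=[- 76]

Answer: 2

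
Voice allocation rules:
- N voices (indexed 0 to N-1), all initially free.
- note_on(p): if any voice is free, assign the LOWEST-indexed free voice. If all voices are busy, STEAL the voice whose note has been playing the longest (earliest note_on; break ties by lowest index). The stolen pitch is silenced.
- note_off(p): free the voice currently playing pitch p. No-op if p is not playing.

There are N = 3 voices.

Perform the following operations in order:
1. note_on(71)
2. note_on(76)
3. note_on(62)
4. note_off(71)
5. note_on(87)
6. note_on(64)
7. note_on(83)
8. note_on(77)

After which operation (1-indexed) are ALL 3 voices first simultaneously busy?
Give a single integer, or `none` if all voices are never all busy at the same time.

Op 1: note_on(71): voice 0 is free -> assigned | voices=[71 - -]
Op 2: note_on(76): voice 1 is free -> assigned | voices=[71 76 -]
Op 3: note_on(62): voice 2 is free -> assigned | voices=[71 76 62]
Op 4: note_off(71): free voice 0 | voices=[- 76 62]
Op 5: note_on(87): voice 0 is free -> assigned | voices=[87 76 62]
Op 6: note_on(64): all voices busy, STEAL voice 1 (pitch 76, oldest) -> assign | voices=[87 64 62]
Op 7: note_on(83): all voices busy, STEAL voice 2 (pitch 62, oldest) -> assign | voices=[87 64 83]
Op 8: note_on(77): all voices busy, STEAL voice 0 (pitch 87, oldest) -> assign | voices=[77 64 83]

Answer: 3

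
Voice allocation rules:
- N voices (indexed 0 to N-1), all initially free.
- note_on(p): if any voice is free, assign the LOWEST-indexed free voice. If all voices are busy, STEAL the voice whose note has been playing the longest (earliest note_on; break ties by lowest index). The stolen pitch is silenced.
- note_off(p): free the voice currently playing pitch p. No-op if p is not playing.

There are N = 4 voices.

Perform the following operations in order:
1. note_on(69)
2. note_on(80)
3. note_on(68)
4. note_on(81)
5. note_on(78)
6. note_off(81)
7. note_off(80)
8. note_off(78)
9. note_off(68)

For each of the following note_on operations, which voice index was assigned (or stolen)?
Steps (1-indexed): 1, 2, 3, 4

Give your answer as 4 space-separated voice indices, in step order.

Op 1: note_on(69): voice 0 is free -> assigned | voices=[69 - - -]
Op 2: note_on(80): voice 1 is free -> assigned | voices=[69 80 - -]
Op 3: note_on(68): voice 2 is free -> assigned | voices=[69 80 68 -]
Op 4: note_on(81): voice 3 is free -> assigned | voices=[69 80 68 81]
Op 5: note_on(78): all voices busy, STEAL voice 0 (pitch 69, oldest) -> assign | voices=[78 80 68 81]
Op 6: note_off(81): free voice 3 | voices=[78 80 68 -]
Op 7: note_off(80): free voice 1 | voices=[78 - 68 -]
Op 8: note_off(78): free voice 0 | voices=[- - 68 -]
Op 9: note_off(68): free voice 2 | voices=[- - - -]

Answer: 0 1 2 3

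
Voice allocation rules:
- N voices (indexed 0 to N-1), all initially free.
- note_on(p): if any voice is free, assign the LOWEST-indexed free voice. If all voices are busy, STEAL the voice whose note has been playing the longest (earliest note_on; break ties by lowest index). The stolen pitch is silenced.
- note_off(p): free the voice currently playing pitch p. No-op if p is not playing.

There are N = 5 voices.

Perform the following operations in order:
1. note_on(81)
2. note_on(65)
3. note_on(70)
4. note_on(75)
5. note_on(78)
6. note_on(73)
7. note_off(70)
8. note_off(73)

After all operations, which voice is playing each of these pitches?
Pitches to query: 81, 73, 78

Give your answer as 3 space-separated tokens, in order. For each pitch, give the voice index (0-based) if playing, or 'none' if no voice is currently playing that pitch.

Answer: none none 4

Derivation:
Op 1: note_on(81): voice 0 is free -> assigned | voices=[81 - - - -]
Op 2: note_on(65): voice 1 is free -> assigned | voices=[81 65 - - -]
Op 3: note_on(70): voice 2 is free -> assigned | voices=[81 65 70 - -]
Op 4: note_on(75): voice 3 is free -> assigned | voices=[81 65 70 75 -]
Op 5: note_on(78): voice 4 is free -> assigned | voices=[81 65 70 75 78]
Op 6: note_on(73): all voices busy, STEAL voice 0 (pitch 81, oldest) -> assign | voices=[73 65 70 75 78]
Op 7: note_off(70): free voice 2 | voices=[73 65 - 75 78]
Op 8: note_off(73): free voice 0 | voices=[- 65 - 75 78]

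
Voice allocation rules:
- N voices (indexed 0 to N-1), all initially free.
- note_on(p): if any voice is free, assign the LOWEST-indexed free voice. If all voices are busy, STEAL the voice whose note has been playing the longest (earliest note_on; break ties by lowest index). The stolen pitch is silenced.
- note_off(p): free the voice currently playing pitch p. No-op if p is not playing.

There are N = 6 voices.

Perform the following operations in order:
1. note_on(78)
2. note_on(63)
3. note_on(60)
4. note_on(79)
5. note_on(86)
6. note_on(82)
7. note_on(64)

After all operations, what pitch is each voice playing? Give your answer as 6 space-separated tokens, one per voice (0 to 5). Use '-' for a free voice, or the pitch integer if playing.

Op 1: note_on(78): voice 0 is free -> assigned | voices=[78 - - - - -]
Op 2: note_on(63): voice 1 is free -> assigned | voices=[78 63 - - - -]
Op 3: note_on(60): voice 2 is free -> assigned | voices=[78 63 60 - - -]
Op 4: note_on(79): voice 3 is free -> assigned | voices=[78 63 60 79 - -]
Op 5: note_on(86): voice 4 is free -> assigned | voices=[78 63 60 79 86 -]
Op 6: note_on(82): voice 5 is free -> assigned | voices=[78 63 60 79 86 82]
Op 7: note_on(64): all voices busy, STEAL voice 0 (pitch 78, oldest) -> assign | voices=[64 63 60 79 86 82]

Answer: 64 63 60 79 86 82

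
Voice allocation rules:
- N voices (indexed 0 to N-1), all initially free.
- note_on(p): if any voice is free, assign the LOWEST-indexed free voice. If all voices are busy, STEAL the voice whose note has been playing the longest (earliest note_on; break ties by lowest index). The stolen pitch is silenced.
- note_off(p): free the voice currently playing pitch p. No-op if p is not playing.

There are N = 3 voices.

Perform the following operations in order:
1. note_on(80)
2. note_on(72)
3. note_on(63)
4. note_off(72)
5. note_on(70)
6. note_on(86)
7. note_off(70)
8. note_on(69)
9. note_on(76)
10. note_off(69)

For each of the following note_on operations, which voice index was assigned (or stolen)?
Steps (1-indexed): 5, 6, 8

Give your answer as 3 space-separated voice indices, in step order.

Op 1: note_on(80): voice 0 is free -> assigned | voices=[80 - -]
Op 2: note_on(72): voice 1 is free -> assigned | voices=[80 72 -]
Op 3: note_on(63): voice 2 is free -> assigned | voices=[80 72 63]
Op 4: note_off(72): free voice 1 | voices=[80 - 63]
Op 5: note_on(70): voice 1 is free -> assigned | voices=[80 70 63]
Op 6: note_on(86): all voices busy, STEAL voice 0 (pitch 80, oldest) -> assign | voices=[86 70 63]
Op 7: note_off(70): free voice 1 | voices=[86 - 63]
Op 8: note_on(69): voice 1 is free -> assigned | voices=[86 69 63]
Op 9: note_on(76): all voices busy, STEAL voice 2 (pitch 63, oldest) -> assign | voices=[86 69 76]
Op 10: note_off(69): free voice 1 | voices=[86 - 76]

Answer: 1 0 1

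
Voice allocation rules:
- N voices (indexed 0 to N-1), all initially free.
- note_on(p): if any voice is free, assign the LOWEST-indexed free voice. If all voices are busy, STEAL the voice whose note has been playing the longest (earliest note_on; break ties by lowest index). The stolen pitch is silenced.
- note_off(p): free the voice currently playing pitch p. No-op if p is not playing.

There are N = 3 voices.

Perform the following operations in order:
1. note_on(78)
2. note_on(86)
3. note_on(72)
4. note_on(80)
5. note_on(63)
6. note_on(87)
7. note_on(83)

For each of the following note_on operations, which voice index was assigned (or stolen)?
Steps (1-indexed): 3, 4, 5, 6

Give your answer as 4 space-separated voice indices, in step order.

Op 1: note_on(78): voice 0 is free -> assigned | voices=[78 - -]
Op 2: note_on(86): voice 1 is free -> assigned | voices=[78 86 -]
Op 3: note_on(72): voice 2 is free -> assigned | voices=[78 86 72]
Op 4: note_on(80): all voices busy, STEAL voice 0 (pitch 78, oldest) -> assign | voices=[80 86 72]
Op 5: note_on(63): all voices busy, STEAL voice 1 (pitch 86, oldest) -> assign | voices=[80 63 72]
Op 6: note_on(87): all voices busy, STEAL voice 2 (pitch 72, oldest) -> assign | voices=[80 63 87]
Op 7: note_on(83): all voices busy, STEAL voice 0 (pitch 80, oldest) -> assign | voices=[83 63 87]

Answer: 2 0 1 2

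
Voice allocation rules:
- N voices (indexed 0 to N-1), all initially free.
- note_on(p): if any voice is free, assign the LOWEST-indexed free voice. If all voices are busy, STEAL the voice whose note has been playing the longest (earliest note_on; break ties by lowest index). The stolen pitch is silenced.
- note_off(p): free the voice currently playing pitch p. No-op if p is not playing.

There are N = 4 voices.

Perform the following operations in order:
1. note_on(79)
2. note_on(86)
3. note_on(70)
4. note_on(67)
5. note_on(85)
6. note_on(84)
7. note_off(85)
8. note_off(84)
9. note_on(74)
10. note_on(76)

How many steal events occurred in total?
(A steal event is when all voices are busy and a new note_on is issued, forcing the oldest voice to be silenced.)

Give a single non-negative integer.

Answer: 2

Derivation:
Op 1: note_on(79): voice 0 is free -> assigned | voices=[79 - - -]
Op 2: note_on(86): voice 1 is free -> assigned | voices=[79 86 - -]
Op 3: note_on(70): voice 2 is free -> assigned | voices=[79 86 70 -]
Op 4: note_on(67): voice 3 is free -> assigned | voices=[79 86 70 67]
Op 5: note_on(85): all voices busy, STEAL voice 0 (pitch 79, oldest) -> assign | voices=[85 86 70 67]
Op 6: note_on(84): all voices busy, STEAL voice 1 (pitch 86, oldest) -> assign | voices=[85 84 70 67]
Op 7: note_off(85): free voice 0 | voices=[- 84 70 67]
Op 8: note_off(84): free voice 1 | voices=[- - 70 67]
Op 9: note_on(74): voice 0 is free -> assigned | voices=[74 - 70 67]
Op 10: note_on(76): voice 1 is free -> assigned | voices=[74 76 70 67]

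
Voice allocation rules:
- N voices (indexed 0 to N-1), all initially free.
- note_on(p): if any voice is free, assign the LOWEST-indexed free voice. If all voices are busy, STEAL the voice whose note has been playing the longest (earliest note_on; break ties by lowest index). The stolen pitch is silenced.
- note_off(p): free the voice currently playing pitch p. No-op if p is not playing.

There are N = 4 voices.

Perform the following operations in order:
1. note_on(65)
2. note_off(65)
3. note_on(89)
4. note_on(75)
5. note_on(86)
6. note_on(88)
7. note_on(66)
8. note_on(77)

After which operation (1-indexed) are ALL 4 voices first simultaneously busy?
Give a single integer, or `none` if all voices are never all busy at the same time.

Op 1: note_on(65): voice 0 is free -> assigned | voices=[65 - - -]
Op 2: note_off(65): free voice 0 | voices=[- - - -]
Op 3: note_on(89): voice 0 is free -> assigned | voices=[89 - - -]
Op 4: note_on(75): voice 1 is free -> assigned | voices=[89 75 - -]
Op 5: note_on(86): voice 2 is free -> assigned | voices=[89 75 86 -]
Op 6: note_on(88): voice 3 is free -> assigned | voices=[89 75 86 88]
Op 7: note_on(66): all voices busy, STEAL voice 0 (pitch 89, oldest) -> assign | voices=[66 75 86 88]
Op 8: note_on(77): all voices busy, STEAL voice 1 (pitch 75, oldest) -> assign | voices=[66 77 86 88]

Answer: 6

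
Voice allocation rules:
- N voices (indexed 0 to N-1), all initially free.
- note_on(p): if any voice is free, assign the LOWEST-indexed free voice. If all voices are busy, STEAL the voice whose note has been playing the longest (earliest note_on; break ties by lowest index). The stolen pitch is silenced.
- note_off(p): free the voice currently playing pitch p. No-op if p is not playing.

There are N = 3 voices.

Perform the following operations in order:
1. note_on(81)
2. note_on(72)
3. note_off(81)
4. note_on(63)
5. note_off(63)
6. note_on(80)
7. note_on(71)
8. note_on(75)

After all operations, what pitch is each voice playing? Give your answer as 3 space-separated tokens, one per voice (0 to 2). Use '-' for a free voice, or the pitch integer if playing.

Op 1: note_on(81): voice 0 is free -> assigned | voices=[81 - -]
Op 2: note_on(72): voice 1 is free -> assigned | voices=[81 72 -]
Op 3: note_off(81): free voice 0 | voices=[- 72 -]
Op 4: note_on(63): voice 0 is free -> assigned | voices=[63 72 -]
Op 5: note_off(63): free voice 0 | voices=[- 72 -]
Op 6: note_on(80): voice 0 is free -> assigned | voices=[80 72 -]
Op 7: note_on(71): voice 2 is free -> assigned | voices=[80 72 71]
Op 8: note_on(75): all voices busy, STEAL voice 1 (pitch 72, oldest) -> assign | voices=[80 75 71]

Answer: 80 75 71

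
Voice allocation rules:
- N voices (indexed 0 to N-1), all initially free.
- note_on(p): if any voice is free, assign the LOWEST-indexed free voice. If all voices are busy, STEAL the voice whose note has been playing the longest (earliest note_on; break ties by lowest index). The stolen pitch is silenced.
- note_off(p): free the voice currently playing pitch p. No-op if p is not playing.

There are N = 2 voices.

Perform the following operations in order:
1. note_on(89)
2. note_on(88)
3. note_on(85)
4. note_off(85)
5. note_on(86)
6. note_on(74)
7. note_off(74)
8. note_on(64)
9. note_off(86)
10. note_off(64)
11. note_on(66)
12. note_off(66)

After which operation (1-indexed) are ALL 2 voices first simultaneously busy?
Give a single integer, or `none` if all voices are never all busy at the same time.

Op 1: note_on(89): voice 0 is free -> assigned | voices=[89 -]
Op 2: note_on(88): voice 1 is free -> assigned | voices=[89 88]
Op 3: note_on(85): all voices busy, STEAL voice 0 (pitch 89, oldest) -> assign | voices=[85 88]
Op 4: note_off(85): free voice 0 | voices=[- 88]
Op 5: note_on(86): voice 0 is free -> assigned | voices=[86 88]
Op 6: note_on(74): all voices busy, STEAL voice 1 (pitch 88, oldest) -> assign | voices=[86 74]
Op 7: note_off(74): free voice 1 | voices=[86 -]
Op 8: note_on(64): voice 1 is free -> assigned | voices=[86 64]
Op 9: note_off(86): free voice 0 | voices=[- 64]
Op 10: note_off(64): free voice 1 | voices=[- -]
Op 11: note_on(66): voice 0 is free -> assigned | voices=[66 -]
Op 12: note_off(66): free voice 0 | voices=[- -]

Answer: 2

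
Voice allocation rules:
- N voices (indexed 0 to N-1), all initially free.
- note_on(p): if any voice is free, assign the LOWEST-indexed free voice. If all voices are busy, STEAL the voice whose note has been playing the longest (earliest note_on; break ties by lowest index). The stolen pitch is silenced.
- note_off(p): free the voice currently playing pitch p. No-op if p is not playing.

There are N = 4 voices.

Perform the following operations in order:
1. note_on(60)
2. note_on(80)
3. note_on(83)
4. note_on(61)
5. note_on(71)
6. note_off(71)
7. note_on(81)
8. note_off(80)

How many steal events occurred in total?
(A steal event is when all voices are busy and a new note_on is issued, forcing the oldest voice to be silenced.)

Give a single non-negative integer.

Answer: 1

Derivation:
Op 1: note_on(60): voice 0 is free -> assigned | voices=[60 - - -]
Op 2: note_on(80): voice 1 is free -> assigned | voices=[60 80 - -]
Op 3: note_on(83): voice 2 is free -> assigned | voices=[60 80 83 -]
Op 4: note_on(61): voice 3 is free -> assigned | voices=[60 80 83 61]
Op 5: note_on(71): all voices busy, STEAL voice 0 (pitch 60, oldest) -> assign | voices=[71 80 83 61]
Op 6: note_off(71): free voice 0 | voices=[- 80 83 61]
Op 7: note_on(81): voice 0 is free -> assigned | voices=[81 80 83 61]
Op 8: note_off(80): free voice 1 | voices=[81 - 83 61]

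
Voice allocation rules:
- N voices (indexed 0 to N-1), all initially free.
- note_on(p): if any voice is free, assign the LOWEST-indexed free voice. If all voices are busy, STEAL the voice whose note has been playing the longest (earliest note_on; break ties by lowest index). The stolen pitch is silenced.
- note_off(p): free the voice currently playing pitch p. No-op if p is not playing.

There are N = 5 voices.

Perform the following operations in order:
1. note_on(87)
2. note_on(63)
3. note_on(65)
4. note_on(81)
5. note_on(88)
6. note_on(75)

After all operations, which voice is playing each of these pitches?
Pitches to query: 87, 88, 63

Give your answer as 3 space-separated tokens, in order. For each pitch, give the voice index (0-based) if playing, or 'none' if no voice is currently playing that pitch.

Op 1: note_on(87): voice 0 is free -> assigned | voices=[87 - - - -]
Op 2: note_on(63): voice 1 is free -> assigned | voices=[87 63 - - -]
Op 3: note_on(65): voice 2 is free -> assigned | voices=[87 63 65 - -]
Op 4: note_on(81): voice 3 is free -> assigned | voices=[87 63 65 81 -]
Op 5: note_on(88): voice 4 is free -> assigned | voices=[87 63 65 81 88]
Op 6: note_on(75): all voices busy, STEAL voice 0 (pitch 87, oldest) -> assign | voices=[75 63 65 81 88]

Answer: none 4 1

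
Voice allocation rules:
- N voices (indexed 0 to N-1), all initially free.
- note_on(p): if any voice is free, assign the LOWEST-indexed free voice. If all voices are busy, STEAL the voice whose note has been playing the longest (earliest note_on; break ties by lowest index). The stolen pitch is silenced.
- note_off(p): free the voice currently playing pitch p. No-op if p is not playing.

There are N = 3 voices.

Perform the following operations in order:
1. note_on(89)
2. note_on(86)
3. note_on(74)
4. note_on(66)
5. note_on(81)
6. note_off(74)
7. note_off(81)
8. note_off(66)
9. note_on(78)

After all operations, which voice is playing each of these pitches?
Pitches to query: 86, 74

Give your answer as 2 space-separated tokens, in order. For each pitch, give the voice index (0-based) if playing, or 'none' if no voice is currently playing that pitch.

Op 1: note_on(89): voice 0 is free -> assigned | voices=[89 - -]
Op 2: note_on(86): voice 1 is free -> assigned | voices=[89 86 -]
Op 3: note_on(74): voice 2 is free -> assigned | voices=[89 86 74]
Op 4: note_on(66): all voices busy, STEAL voice 0 (pitch 89, oldest) -> assign | voices=[66 86 74]
Op 5: note_on(81): all voices busy, STEAL voice 1 (pitch 86, oldest) -> assign | voices=[66 81 74]
Op 6: note_off(74): free voice 2 | voices=[66 81 -]
Op 7: note_off(81): free voice 1 | voices=[66 - -]
Op 8: note_off(66): free voice 0 | voices=[- - -]
Op 9: note_on(78): voice 0 is free -> assigned | voices=[78 - -]

Answer: none none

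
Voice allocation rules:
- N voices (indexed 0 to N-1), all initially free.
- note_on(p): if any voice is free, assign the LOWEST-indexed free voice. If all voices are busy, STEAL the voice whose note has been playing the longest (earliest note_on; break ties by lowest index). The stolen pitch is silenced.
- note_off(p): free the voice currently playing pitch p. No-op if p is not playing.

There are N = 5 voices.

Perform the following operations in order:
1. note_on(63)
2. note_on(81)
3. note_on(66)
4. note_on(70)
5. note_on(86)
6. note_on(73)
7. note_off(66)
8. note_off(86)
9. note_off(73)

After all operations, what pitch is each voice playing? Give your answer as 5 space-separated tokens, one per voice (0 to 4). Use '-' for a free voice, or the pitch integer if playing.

Op 1: note_on(63): voice 0 is free -> assigned | voices=[63 - - - -]
Op 2: note_on(81): voice 1 is free -> assigned | voices=[63 81 - - -]
Op 3: note_on(66): voice 2 is free -> assigned | voices=[63 81 66 - -]
Op 4: note_on(70): voice 3 is free -> assigned | voices=[63 81 66 70 -]
Op 5: note_on(86): voice 4 is free -> assigned | voices=[63 81 66 70 86]
Op 6: note_on(73): all voices busy, STEAL voice 0 (pitch 63, oldest) -> assign | voices=[73 81 66 70 86]
Op 7: note_off(66): free voice 2 | voices=[73 81 - 70 86]
Op 8: note_off(86): free voice 4 | voices=[73 81 - 70 -]
Op 9: note_off(73): free voice 0 | voices=[- 81 - 70 -]

Answer: - 81 - 70 -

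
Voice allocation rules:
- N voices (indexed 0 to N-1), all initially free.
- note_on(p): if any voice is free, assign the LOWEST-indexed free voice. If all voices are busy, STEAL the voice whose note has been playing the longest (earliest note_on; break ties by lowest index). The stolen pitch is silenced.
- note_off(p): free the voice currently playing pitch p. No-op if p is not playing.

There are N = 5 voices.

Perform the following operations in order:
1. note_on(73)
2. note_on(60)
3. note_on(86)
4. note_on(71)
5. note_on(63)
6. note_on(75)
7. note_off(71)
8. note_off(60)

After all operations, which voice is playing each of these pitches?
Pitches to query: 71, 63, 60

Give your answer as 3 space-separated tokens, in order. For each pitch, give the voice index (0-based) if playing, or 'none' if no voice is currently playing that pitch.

Op 1: note_on(73): voice 0 is free -> assigned | voices=[73 - - - -]
Op 2: note_on(60): voice 1 is free -> assigned | voices=[73 60 - - -]
Op 3: note_on(86): voice 2 is free -> assigned | voices=[73 60 86 - -]
Op 4: note_on(71): voice 3 is free -> assigned | voices=[73 60 86 71 -]
Op 5: note_on(63): voice 4 is free -> assigned | voices=[73 60 86 71 63]
Op 6: note_on(75): all voices busy, STEAL voice 0 (pitch 73, oldest) -> assign | voices=[75 60 86 71 63]
Op 7: note_off(71): free voice 3 | voices=[75 60 86 - 63]
Op 8: note_off(60): free voice 1 | voices=[75 - 86 - 63]

Answer: none 4 none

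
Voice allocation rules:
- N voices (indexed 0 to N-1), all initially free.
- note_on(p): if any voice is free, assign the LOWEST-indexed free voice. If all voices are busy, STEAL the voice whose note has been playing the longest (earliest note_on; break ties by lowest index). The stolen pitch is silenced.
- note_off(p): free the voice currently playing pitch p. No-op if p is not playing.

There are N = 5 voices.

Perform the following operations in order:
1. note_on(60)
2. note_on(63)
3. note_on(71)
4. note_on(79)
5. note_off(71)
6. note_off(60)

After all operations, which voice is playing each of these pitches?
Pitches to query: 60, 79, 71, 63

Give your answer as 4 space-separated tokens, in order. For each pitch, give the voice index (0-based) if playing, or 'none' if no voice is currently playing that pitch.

Op 1: note_on(60): voice 0 is free -> assigned | voices=[60 - - - -]
Op 2: note_on(63): voice 1 is free -> assigned | voices=[60 63 - - -]
Op 3: note_on(71): voice 2 is free -> assigned | voices=[60 63 71 - -]
Op 4: note_on(79): voice 3 is free -> assigned | voices=[60 63 71 79 -]
Op 5: note_off(71): free voice 2 | voices=[60 63 - 79 -]
Op 6: note_off(60): free voice 0 | voices=[- 63 - 79 -]

Answer: none 3 none 1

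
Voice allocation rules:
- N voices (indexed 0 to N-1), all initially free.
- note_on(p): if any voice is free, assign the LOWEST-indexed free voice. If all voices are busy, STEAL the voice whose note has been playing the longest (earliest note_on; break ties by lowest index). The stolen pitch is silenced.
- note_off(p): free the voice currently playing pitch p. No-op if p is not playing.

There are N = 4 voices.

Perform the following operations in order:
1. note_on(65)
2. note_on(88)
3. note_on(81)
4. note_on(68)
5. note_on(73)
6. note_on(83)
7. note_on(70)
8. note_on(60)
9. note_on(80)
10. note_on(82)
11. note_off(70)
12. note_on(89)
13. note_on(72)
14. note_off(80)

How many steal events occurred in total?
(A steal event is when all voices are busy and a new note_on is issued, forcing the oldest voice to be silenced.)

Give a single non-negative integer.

Answer: 7

Derivation:
Op 1: note_on(65): voice 0 is free -> assigned | voices=[65 - - -]
Op 2: note_on(88): voice 1 is free -> assigned | voices=[65 88 - -]
Op 3: note_on(81): voice 2 is free -> assigned | voices=[65 88 81 -]
Op 4: note_on(68): voice 3 is free -> assigned | voices=[65 88 81 68]
Op 5: note_on(73): all voices busy, STEAL voice 0 (pitch 65, oldest) -> assign | voices=[73 88 81 68]
Op 6: note_on(83): all voices busy, STEAL voice 1 (pitch 88, oldest) -> assign | voices=[73 83 81 68]
Op 7: note_on(70): all voices busy, STEAL voice 2 (pitch 81, oldest) -> assign | voices=[73 83 70 68]
Op 8: note_on(60): all voices busy, STEAL voice 3 (pitch 68, oldest) -> assign | voices=[73 83 70 60]
Op 9: note_on(80): all voices busy, STEAL voice 0 (pitch 73, oldest) -> assign | voices=[80 83 70 60]
Op 10: note_on(82): all voices busy, STEAL voice 1 (pitch 83, oldest) -> assign | voices=[80 82 70 60]
Op 11: note_off(70): free voice 2 | voices=[80 82 - 60]
Op 12: note_on(89): voice 2 is free -> assigned | voices=[80 82 89 60]
Op 13: note_on(72): all voices busy, STEAL voice 3 (pitch 60, oldest) -> assign | voices=[80 82 89 72]
Op 14: note_off(80): free voice 0 | voices=[- 82 89 72]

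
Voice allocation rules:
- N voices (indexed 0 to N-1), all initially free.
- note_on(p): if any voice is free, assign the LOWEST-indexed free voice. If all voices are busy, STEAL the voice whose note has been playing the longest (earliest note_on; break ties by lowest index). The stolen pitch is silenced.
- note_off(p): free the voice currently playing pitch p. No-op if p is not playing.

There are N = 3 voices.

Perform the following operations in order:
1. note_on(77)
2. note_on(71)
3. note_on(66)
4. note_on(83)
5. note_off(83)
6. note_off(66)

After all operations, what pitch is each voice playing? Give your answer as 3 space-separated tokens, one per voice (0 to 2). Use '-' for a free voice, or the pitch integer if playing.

Answer: - 71 -

Derivation:
Op 1: note_on(77): voice 0 is free -> assigned | voices=[77 - -]
Op 2: note_on(71): voice 1 is free -> assigned | voices=[77 71 -]
Op 3: note_on(66): voice 2 is free -> assigned | voices=[77 71 66]
Op 4: note_on(83): all voices busy, STEAL voice 0 (pitch 77, oldest) -> assign | voices=[83 71 66]
Op 5: note_off(83): free voice 0 | voices=[- 71 66]
Op 6: note_off(66): free voice 2 | voices=[- 71 -]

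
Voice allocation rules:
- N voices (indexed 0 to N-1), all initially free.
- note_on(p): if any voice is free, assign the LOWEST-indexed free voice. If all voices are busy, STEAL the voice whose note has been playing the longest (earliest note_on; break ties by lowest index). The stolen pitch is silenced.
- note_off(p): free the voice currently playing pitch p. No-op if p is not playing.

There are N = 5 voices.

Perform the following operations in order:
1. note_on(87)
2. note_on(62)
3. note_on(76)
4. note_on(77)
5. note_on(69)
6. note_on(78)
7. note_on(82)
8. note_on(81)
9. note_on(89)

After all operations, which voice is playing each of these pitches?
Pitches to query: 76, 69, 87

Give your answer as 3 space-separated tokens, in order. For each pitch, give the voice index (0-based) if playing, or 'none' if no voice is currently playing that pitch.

Answer: none 4 none

Derivation:
Op 1: note_on(87): voice 0 is free -> assigned | voices=[87 - - - -]
Op 2: note_on(62): voice 1 is free -> assigned | voices=[87 62 - - -]
Op 3: note_on(76): voice 2 is free -> assigned | voices=[87 62 76 - -]
Op 4: note_on(77): voice 3 is free -> assigned | voices=[87 62 76 77 -]
Op 5: note_on(69): voice 4 is free -> assigned | voices=[87 62 76 77 69]
Op 6: note_on(78): all voices busy, STEAL voice 0 (pitch 87, oldest) -> assign | voices=[78 62 76 77 69]
Op 7: note_on(82): all voices busy, STEAL voice 1 (pitch 62, oldest) -> assign | voices=[78 82 76 77 69]
Op 8: note_on(81): all voices busy, STEAL voice 2 (pitch 76, oldest) -> assign | voices=[78 82 81 77 69]
Op 9: note_on(89): all voices busy, STEAL voice 3 (pitch 77, oldest) -> assign | voices=[78 82 81 89 69]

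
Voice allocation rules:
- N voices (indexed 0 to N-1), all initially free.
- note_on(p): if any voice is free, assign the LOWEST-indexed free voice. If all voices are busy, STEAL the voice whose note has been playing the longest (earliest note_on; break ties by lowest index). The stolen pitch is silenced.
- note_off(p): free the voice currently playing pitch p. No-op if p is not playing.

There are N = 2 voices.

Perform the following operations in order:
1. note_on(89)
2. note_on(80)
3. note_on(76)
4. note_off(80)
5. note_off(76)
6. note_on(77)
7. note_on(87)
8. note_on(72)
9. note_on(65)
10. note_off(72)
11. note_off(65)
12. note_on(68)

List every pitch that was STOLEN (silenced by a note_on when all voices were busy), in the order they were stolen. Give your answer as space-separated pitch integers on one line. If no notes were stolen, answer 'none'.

Op 1: note_on(89): voice 0 is free -> assigned | voices=[89 -]
Op 2: note_on(80): voice 1 is free -> assigned | voices=[89 80]
Op 3: note_on(76): all voices busy, STEAL voice 0 (pitch 89, oldest) -> assign | voices=[76 80]
Op 4: note_off(80): free voice 1 | voices=[76 -]
Op 5: note_off(76): free voice 0 | voices=[- -]
Op 6: note_on(77): voice 0 is free -> assigned | voices=[77 -]
Op 7: note_on(87): voice 1 is free -> assigned | voices=[77 87]
Op 8: note_on(72): all voices busy, STEAL voice 0 (pitch 77, oldest) -> assign | voices=[72 87]
Op 9: note_on(65): all voices busy, STEAL voice 1 (pitch 87, oldest) -> assign | voices=[72 65]
Op 10: note_off(72): free voice 0 | voices=[- 65]
Op 11: note_off(65): free voice 1 | voices=[- -]
Op 12: note_on(68): voice 0 is free -> assigned | voices=[68 -]

Answer: 89 77 87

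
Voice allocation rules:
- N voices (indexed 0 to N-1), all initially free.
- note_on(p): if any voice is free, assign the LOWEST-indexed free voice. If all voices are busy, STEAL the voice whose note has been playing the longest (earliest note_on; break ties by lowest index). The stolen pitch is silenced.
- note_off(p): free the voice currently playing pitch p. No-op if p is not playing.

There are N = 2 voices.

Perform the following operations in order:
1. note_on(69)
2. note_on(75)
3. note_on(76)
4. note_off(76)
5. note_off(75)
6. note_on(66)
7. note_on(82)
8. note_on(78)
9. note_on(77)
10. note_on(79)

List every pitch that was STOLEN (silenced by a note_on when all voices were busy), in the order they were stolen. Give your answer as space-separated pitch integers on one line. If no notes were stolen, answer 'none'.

Op 1: note_on(69): voice 0 is free -> assigned | voices=[69 -]
Op 2: note_on(75): voice 1 is free -> assigned | voices=[69 75]
Op 3: note_on(76): all voices busy, STEAL voice 0 (pitch 69, oldest) -> assign | voices=[76 75]
Op 4: note_off(76): free voice 0 | voices=[- 75]
Op 5: note_off(75): free voice 1 | voices=[- -]
Op 6: note_on(66): voice 0 is free -> assigned | voices=[66 -]
Op 7: note_on(82): voice 1 is free -> assigned | voices=[66 82]
Op 8: note_on(78): all voices busy, STEAL voice 0 (pitch 66, oldest) -> assign | voices=[78 82]
Op 9: note_on(77): all voices busy, STEAL voice 1 (pitch 82, oldest) -> assign | voices=[78 77]
Op 10: note_on(79): all voices busy, STEAL voice 0 (pitch 78, oldest) -> assign | voices=[79 77]

Answer: 69 66 82 78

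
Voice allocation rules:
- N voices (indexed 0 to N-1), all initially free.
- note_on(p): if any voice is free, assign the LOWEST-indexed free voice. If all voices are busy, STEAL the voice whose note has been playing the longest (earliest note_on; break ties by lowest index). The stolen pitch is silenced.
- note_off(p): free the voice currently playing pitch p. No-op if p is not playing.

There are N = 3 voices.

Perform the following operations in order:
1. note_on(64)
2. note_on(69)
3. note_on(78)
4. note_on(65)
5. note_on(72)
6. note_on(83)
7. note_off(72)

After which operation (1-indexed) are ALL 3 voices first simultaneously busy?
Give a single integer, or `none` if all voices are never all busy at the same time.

Op 1: note_on(64): voice 0 is free -> assigned | voices=[64 - -]
Op 2: note_on(69): voice 1 is free -> assigned | voices=[64 69 -]
Op 3: note_on(78): voice 2 is free -> assigned | voices=[64 69 78]
Op 4: note_on(65): all voices busy, STEAL voice 0 (pitch 64, oldest) -> assign | voices=[65 69 78]
Op 5: note_on(72): all voices busy, STEAL voice 1 (pitch 69, oldest) -> assign | voices=[65 72 78]
Op 6: note_on(83): all voices busy, STEAL voice 2 (pitch 78, oldest) -> assign | voices=[65 72 83]
Op 7: note_off(72): free voice 1 | voices=[65 - 83]

Answer: 3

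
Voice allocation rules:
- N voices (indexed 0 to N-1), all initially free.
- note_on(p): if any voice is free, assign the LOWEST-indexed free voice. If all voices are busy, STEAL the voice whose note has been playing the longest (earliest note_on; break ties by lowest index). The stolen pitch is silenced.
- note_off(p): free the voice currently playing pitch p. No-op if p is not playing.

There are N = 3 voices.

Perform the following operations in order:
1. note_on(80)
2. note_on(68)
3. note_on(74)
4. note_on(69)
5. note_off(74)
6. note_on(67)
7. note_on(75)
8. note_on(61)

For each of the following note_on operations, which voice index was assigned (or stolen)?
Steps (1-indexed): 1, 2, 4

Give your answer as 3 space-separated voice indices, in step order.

Op 1: note_on(80): voice 0 is free -> assigned | voices=[80 - -]
Op 2: note_on(68): voice 1 is free -> assigned | voices=[80 68 -]
Op 3: note_on(74): voice 2 is free -> assigned | voices=[80 68 74]
Op 4: note_on(69): all voices busy, STEAL voice 0 (pitch 80, oldest) -> assign | voices=[69 68 74]
Op 5: note_off(74): free voice 2 | voices=[69 68 -]
Op 6: note_on(67): voice 2 is free -> assigned | voices=[69 68 67]
Op 7: note_on(75): all voices busy, STEAL voice 1 (pitch 68, oldest) -> assign | voices=[69 75 67]
Op 8: note_on(61): all voices busy, STEAL voice 0 (pitch 69, oldest) -> assign | voices=[61 75 67]

Answer: 0 1 0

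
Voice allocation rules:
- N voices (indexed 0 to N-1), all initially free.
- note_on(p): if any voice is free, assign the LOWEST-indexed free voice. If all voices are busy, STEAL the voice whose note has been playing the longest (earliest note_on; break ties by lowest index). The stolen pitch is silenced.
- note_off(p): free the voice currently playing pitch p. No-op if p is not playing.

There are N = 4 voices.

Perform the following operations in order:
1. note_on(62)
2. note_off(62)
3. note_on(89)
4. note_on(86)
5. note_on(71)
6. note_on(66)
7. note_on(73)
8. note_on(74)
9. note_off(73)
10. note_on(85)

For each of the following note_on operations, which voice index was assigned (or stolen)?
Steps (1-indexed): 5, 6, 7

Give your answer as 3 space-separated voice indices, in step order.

Answer: 2 3 0

Derivation:
Op 1: note_on(62): voice 0 is free -> assigned | voices=[62 - - -]
Op 2: note_off(62): free voice 0 | voices=[- - - -]
Op 3: note_on(89): voice 0 is free -> assigned | voices=[89 - - -]
Op 4: note_on(86): voice 1 is free -> assigned | voices=[89 86 - -]
Op 5: note_on(71): voice 2 is free -> assigned | voices=[89 86 71 -]
Op 6: note_on(66): voice 3 is free -> assigned | voices=[89 86 71 66]
Op 7: note_on(73): all voices busy, STEAL voice 0 (pitch 89, oldest) -> assign | voices=[73 86 71 66]
Op 8: note_on(74): all voices busy, STEAL voice 1 (pitch 86, oldest) -> assign | voices=[73 74 71 66]
Op 9: note_off(73): free voice 0 | voices=[- 74 71 66]
Op 10: note_on(85): voice 0 is free -> assigned | voices=[85 74 71 66]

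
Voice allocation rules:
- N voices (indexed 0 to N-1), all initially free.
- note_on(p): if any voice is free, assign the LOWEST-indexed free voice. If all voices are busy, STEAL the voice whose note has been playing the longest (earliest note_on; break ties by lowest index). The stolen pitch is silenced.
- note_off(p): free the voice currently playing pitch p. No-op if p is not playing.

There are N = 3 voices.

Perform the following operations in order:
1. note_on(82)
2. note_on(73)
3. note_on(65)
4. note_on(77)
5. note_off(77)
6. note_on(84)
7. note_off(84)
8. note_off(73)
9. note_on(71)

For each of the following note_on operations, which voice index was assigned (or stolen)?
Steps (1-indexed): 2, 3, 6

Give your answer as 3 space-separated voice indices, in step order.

Op 1: note_on(82): voice 0 is free -> assigned | voices=[82 - -]
Op 2: note_on(73): voice 1 is free -> assigned | voices=[82 73 -]
Op 3: note_on(65): voice 2 is free -> assigned | voices=[82 73 65]
Op 4: note_on(77): all voices busy, STEAL voice 0 (pitch 82, oldest) -> assign | voices=[77 73 65]
Op 5: note_off(77): free voice 0 | voices=[- 73 65]
Op 6: note_on(84): voice 0 is free -> assigned | voices=[84 73 65]
Op 7: note_off(84): free voice 0 | voices=[- 73 65]
Op 8: note_off(73): free voice 1 | voices=[- - 65]
Op 9: note_on(71): voice 0 is free -> assigned | voices=[71 - 65]

Answer: 1 2 0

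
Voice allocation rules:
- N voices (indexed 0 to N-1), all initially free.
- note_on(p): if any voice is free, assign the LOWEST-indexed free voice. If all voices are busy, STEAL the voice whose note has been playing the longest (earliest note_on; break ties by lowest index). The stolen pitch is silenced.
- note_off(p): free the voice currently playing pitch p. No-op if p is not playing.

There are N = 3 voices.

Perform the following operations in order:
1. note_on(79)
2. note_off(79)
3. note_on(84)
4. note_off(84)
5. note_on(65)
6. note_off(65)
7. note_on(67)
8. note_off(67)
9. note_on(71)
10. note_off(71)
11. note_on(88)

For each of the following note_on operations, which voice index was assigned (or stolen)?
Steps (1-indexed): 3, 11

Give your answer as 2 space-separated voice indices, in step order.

Op 1: note_on(79): voice 0 is free -> assigned | voices=[79 - -]
Op 2: note_off(79): free voice 0 | voices=[- - -]
Op 3: note_on(84): voice 0 is free -> assigned | voices=[84 - -]
Op 4: note_off(84): free voice 0 | voices=[- - -]
Op 5: note_on(65): voice 0 is free -> assigned | voices=[65 - -]
Op 6: note_off(65): free voice 0 | voices=[- - -]
Op 7: note_on(67): voice 0 is free -> assigned | voices=[67 - -]
Op 8: note_off(67): free voice 0 | voices=[- - -]
Op 9: note_on(71): voice 0 is free -> assigned | voices=[71 - -]
Op 10: note_off(71): free voice 0 | voices=[- - -]
Op 11: note_on(88): voice 0 is free -> assigned | voices=[88 - -]

Answer: 0 0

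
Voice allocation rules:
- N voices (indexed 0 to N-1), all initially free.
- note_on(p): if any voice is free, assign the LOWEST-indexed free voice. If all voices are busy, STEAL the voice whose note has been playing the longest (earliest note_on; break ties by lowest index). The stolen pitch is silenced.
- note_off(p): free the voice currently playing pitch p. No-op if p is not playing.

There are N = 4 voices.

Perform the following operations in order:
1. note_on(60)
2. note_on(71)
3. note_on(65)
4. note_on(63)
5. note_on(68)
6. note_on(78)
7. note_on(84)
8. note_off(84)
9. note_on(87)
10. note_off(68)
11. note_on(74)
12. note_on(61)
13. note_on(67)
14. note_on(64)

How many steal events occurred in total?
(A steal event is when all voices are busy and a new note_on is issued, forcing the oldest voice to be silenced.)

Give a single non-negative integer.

Answer: 6

Derivation:
Op 1: note_on(60): voice 0 is free -> assigned | voices=[60 - - -]
Op 2: note_on(71): voice 1 is free -> assigned | voices=[60 71 - -]
Op 3: note_on(65): voice 2 is free -> assigned | voices=[60 71 65 -]
Op 4: note_on(63): voice 3 is free -> assigned | voices=[60 71 65 63]
Op 5: note_on(68): all voices busy, STEAL voice 0 (pitch 60, oldest) -> assign | voices=[68 71 65 63]
Op 6: note_on(78): all voices busy, STEAL voice 1 (pitch 71, oldest) -> assign | voices=[68 78 65 63]
Op 7: note_on(84): all voices busy, STEAL voice 2 (pitch 65, oldest) -> assign | voices=[68 78 84 63]
Op 8: note_off(84): free voice 2 | voices=[68 78 - 63]
Op 9: note_on(87): voice 2 is free -> assigned | voices=[68 78 87 63]
Op 10: note_off(68): free voice 0 | voices=[- 78 87 63]
Op 11: note_on(74): voice 0 is free -> assigned | voices=[74 78 87 63]
Op 12: note_on(61): all voices busy, STEAL voice 3 (pitch 63, oldest) -> assign | voices=[74 78 87 61]
Op 13: note_on(67): all voices busy, STEAL voice 1 (pitch 78, oldest) -> assign | voices=[74 67 87 61]
Op 14: note_on(64): all voices busy, STEAL voice 2 (pitch 87, oldest) -> assign | voices=[74 67 64 61]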